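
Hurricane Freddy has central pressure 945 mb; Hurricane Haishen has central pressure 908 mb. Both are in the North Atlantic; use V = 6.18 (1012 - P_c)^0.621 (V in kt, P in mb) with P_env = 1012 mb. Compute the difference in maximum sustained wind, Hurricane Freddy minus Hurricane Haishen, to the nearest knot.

-26 kt

Hurricane Freddy: ΔP = 67; V ≈ 6.18 × 67^0.621 ≈ 84.14 kt.
Hurricane Haishen: ΔP = 104; V ≈ 6.18 × 104^0.621 ≈ 110.55 kt.
Difference ≈ 84.14 − 110.55 = -26.41 → -26 kt.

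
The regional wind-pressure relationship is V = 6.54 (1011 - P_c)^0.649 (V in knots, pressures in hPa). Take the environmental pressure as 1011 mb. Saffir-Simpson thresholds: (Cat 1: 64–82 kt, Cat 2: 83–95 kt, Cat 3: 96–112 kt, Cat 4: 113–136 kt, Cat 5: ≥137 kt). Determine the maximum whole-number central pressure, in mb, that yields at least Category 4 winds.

930 mb

Category 4 begins at V = 113 kt.
Required ΔP = (113/6.54)^(1/0.649) = 17.278^1.541 ≈ 80.68 mb.
P_c ≤ 1011 − 80.68 = 930.32, so the highest integer P_c is 930 mb.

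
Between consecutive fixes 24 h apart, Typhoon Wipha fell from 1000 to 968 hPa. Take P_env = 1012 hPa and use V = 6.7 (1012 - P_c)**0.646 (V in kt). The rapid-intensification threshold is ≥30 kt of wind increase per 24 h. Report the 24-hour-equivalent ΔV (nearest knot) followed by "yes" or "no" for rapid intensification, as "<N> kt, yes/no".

V₁: ΔP = 12, V ≈ 6.7 × 12^0.646 ≈ 33.36 kt.
V₂: ΔP = 44, V ≈ 6.7 × 44^0.646 ≈ 77.22 kt.
ΔV over 24 h = 43.86 kt → 24 h equivalent = 43.86 × 24/24 ≈ 43.86 kt.
44 kt ≥ 30 kt ⇒ rapid intensification.

44 kt, yes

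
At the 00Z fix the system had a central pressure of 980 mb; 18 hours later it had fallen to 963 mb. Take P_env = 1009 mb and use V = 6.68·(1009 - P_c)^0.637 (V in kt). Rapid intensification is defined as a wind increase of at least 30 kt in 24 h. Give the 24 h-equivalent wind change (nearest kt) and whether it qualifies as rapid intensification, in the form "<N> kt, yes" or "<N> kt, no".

26 kt, no

V₁: ΔP = 29, V ≈ 6.68 × 29^0.637 ≈ 57.06 kt.
V₂: ΔP = 46, V ≈ 6.68 × 46^0.637 ≈ 76.55 kt.
ΔV over 18 h = 19.49 kt → 24 h equivalent = 19.49 × 24/18 ≈ 25.99 kt.
26 kt < 30 kt ⇒ not rapid intensification.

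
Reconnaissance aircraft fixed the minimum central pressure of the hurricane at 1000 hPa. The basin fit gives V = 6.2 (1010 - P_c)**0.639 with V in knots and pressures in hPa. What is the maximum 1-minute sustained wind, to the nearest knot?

ΔP = 1010 − 1000 = 10 hPa.
10^0.639 ≈ 4.355.
V ≈ 6.2 × 4.355 ≈ 27.0 kt.

27 kt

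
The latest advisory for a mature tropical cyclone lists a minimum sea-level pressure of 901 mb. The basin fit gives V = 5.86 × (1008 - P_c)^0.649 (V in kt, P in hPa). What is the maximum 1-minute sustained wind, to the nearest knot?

122 kt

ΔP = 1008 − 901 = 107 mb.
107^0.649 ≈ 20.752.
V ≈ 5.86 × 20.752 ≈ 121.6 kt.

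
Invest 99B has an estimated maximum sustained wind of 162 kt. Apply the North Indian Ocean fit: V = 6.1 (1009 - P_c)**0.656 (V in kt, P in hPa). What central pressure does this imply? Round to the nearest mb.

861 mb

ΔP = (V / 6.1)^(1/0.656) = (162/6.1)^1.524.
162/6.1 = 26.557; 26.557^1.524 ≈ 148.26 mb.
P_c = 1009 − 148.26 = 860.74 ≈ 861 mb.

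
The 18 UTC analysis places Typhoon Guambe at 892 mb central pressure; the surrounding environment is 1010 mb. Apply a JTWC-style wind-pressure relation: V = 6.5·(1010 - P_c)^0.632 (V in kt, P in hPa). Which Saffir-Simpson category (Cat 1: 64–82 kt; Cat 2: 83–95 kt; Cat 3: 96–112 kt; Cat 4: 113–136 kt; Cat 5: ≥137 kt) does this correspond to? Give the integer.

4

ΔP = 1010 − 892 = 118 mb.
V ≈ 6.5 × 118^0.632 = 6.5 × 20.39 ≈ 133 kt.
133 kt falls in the Category 4 band.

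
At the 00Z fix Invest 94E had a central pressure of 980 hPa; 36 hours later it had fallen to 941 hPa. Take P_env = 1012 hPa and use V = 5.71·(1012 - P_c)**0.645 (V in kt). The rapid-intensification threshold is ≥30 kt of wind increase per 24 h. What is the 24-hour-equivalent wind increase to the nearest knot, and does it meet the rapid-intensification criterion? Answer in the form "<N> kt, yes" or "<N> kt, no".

V₁: ΔP = 32, V ≈ 5.71 × 32^0.645 ≈ 53.39 kt.
V₂: ΔP = 71, V ≈ 5.71 × 71^0.645 ≈ 89.27 kt.
ΔV over 36 h = 35.88 kt → 24 h equivalent = 35.88 × 24/36 ≈ 23.92 kt.
24 kt < 30 kt ⇒ not rapid intensification.

24 kt, no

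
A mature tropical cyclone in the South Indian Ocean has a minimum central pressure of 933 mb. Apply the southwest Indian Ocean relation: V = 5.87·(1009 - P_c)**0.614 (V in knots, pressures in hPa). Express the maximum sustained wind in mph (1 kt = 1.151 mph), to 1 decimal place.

96.5 mph

ΔP = 1009 − 933 = 76 mb.
V ≈ 5.87 × 76^0.614 = 5.87 × 14.283 ≈ 83.841 kt.
83.841 × 1.151 ≈ 96.50 mph → 96.5 mph.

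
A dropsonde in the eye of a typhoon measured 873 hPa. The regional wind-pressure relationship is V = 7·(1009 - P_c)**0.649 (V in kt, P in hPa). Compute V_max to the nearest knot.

170 kt

ΔP = 1009 − 873 = 136 hPa.
136^0.649 ≈ 24.247.
V ≈ 7 × 24.247 ≈ 169.7 kt.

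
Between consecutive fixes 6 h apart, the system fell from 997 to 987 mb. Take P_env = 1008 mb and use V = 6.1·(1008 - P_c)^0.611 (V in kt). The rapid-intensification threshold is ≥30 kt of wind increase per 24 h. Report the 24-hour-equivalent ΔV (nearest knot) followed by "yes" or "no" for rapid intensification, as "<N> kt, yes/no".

V₁: ΔP = 11, V ≈ 6.1 × 11^0.611 ≈ 26.40 kt.
V₂: ΔP = 21, V ≈ 6.1 × 21^0.611 ≈ 39.19 kt.
ΔV over 6 h = 12.79 kt → 24 h equivalent = 12.79 × 24/6 ≈ 51.16 kt.
51 kt ≥ 30 kt ⇒ rapid intensification.

51 kt, yes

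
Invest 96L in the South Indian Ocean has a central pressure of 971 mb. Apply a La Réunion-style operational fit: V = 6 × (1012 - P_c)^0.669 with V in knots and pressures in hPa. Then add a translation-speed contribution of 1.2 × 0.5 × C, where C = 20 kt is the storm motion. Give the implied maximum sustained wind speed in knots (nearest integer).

84 kt

ΔP = 1012 − 971 = 41 mb.
41^0.669 ≈ 11.994.
V ≈ 6 × 11.994 ≈ 72.0 kt.
Translation term: 1.2 × 0.5 × 20 = 12 kt.
Corrected V ≈ 84 kt → 84 kt.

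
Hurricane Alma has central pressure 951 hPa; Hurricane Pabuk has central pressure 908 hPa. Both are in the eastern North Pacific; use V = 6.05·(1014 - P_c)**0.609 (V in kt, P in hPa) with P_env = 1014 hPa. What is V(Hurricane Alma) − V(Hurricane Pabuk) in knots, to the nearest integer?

-28 kt

Hurricane Alma: ΔP = 63; V ≈ 6.05 × 63^0.609 ≈ 75.43 kt.
Hurricane Pabuk: ΔP = 106; V ≈ 6.05 × 106^0.609 ≈ 103.55 kt.
Difference ≈ 75.43 − 103.55 = -28.12 → -28 kt.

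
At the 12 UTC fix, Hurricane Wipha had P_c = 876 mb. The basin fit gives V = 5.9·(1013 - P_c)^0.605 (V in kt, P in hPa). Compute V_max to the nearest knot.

ΔP = 1013 − 876 = 137 mb.
137^0.605 ≈ 19.621.
V ≈ 5.9 × 19.621 ≈ 115.8 kt.

116 kt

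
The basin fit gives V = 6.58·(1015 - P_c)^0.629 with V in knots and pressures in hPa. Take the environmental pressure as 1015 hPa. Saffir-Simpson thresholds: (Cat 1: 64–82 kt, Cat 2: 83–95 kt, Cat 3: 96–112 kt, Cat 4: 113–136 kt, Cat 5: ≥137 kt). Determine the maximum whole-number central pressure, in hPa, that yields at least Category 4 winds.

923 hPa

Category 4 begins at V = 113 kt.
Required ΔP = (113/6.58)^(1/0.629) = 17.173^1.590 ≈ 91.88 hPa.
P_c ≤ 1015 − 91.88 = 923.12, so the highest integer P_c is 923 hPa.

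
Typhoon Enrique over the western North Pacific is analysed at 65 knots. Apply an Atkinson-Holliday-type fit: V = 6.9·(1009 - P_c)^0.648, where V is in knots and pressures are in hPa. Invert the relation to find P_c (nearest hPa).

977 hPa

ΔP = (V / 6.9)^(1/0.648) = (65/6.9)^1.543.
65/6.9 = 9.420; 9.420^1.543 ≈ 31.86 hPa.
P_c = 1009 − 31.86 = 977.14 ≈ 977 hPa.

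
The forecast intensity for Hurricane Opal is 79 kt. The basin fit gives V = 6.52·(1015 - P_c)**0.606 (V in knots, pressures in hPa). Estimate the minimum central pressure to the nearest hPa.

ΔP = (V / 6.52)^(1/0.606) = (79/6.52)^1.650.
79/6.52 = 12.117; 12.117^1.650 ≈ 61.34 hPa.
P_c = 1015 − 61.34 = 953.66 ≈ 954 hPa.

954 hPa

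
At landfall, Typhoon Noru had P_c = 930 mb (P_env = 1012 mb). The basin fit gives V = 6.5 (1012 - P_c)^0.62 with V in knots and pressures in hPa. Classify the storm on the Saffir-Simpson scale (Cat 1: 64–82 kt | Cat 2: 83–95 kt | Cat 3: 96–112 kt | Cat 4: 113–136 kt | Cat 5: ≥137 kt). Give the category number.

3

ΔP = 1012 − 930 = 82 mb.
V ≈ 6.5 × 82^0.62 = 6.5 × 15.37 ≈ 100 kt.
100 kt falls in the Category 3 band.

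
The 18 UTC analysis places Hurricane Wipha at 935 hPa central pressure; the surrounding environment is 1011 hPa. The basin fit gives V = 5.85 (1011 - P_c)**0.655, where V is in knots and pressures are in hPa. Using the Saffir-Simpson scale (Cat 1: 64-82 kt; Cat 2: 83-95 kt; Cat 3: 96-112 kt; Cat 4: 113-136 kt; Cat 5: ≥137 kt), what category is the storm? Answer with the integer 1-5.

ΔP = 1011 − 935 = 76 hPa.
V ≈ 5.85 × 76^0.655 = 5.85 × 17.06 ≈ 100 kt.
100 kt falls in the Category 3 band.

3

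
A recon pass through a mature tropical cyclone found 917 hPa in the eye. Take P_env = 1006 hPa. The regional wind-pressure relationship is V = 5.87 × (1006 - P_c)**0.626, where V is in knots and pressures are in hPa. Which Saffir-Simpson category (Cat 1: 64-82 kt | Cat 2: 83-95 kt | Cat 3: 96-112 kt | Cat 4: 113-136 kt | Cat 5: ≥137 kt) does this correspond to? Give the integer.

ΔP = 1006 − 917 = 89 hPa.
V ≈ 5.87 × 89^0.626 = 5.87 × 16.61 ≈ 97 kt.
97 kt falls in the Category 3 band.

3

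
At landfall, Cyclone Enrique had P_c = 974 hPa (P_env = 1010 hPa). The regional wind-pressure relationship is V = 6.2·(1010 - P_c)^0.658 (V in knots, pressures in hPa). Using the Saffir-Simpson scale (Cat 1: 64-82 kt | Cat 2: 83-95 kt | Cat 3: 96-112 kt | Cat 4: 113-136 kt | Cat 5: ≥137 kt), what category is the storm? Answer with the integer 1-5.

ΔP = 1010 − 974 = 36 hPa.
V ≈ 6.2 × 36^0.658 = 6.2 × 10.57 ≈ 66 kt.
66 kt falls in the Category 1 band.

1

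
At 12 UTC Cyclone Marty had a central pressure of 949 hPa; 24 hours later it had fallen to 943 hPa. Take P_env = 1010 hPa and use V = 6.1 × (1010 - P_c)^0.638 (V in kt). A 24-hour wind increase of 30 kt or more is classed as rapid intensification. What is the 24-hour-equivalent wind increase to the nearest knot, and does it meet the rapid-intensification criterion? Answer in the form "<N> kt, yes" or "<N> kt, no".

5 kt, no

V₁: ΔP = 61, V ≈ 6.1 × 61^0.638 ≈ 84.02 kt.
V₂: ΔP = 67, V ≈ 6.1 × 67^0.638 ≈ 89.20 kt.
ΔV over 24 h = 5.18 kt → 24 h equivalent = 5.18 × 24/24 ≈ 5.18 kt.
5 kt < 30 kt ⇒ not rapid intensification.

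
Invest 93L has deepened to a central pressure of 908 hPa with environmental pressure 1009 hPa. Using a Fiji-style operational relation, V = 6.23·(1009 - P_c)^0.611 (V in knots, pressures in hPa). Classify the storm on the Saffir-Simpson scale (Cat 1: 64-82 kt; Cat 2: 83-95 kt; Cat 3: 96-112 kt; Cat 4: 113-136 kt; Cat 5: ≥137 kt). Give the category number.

3

ΔP = 1009 − 908 = 101 hPa.
V ≈ 6.23 × 101^0.611 = 6.23 × 16.77 ≈ 105 kt.
105 kt falls in the Category 3 band.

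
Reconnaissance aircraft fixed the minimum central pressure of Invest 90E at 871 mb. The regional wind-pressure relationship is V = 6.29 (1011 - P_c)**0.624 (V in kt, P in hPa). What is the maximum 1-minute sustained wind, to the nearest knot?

ΔP = 1011 − 871 = 140 mb.
140^0.624 ≈ 21.837.
V ≈ 6.29 × 21.837 ≈ 137.4 kt.

137 kt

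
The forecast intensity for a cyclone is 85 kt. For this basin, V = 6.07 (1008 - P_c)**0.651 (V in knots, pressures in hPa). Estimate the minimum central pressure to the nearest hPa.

950 hPa

ΔP = (V / 6.07)^(1/0.651) = (85/6.07)^1.536.
85/6.07 = 14.003; 14.003^1.536 ≈ 57.64 hPa.
P_c = 1008 − 57.64 = 950.36 ≈ 950 hPa.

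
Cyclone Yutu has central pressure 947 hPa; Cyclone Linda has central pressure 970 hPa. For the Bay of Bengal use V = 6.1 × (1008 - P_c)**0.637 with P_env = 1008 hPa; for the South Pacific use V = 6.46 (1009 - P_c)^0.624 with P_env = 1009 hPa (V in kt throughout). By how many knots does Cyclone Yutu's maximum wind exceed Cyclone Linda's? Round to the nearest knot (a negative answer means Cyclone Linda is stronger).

20 kt

Cyclone Yutu: ΔP = 61; V ≈ 6.1 × 61^0.637 ≈ 83.67 kt.
Cyclone Linda: ΔP = 39; V ≈ 6.46 × 39^0.624 ≈ 63.54 kt.
Difference ≈ 83.67 − 63.54 = 20.13 → 20 kt.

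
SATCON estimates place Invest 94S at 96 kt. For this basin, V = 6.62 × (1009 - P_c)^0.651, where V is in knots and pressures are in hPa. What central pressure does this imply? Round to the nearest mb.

ΔP = (V / 6.62)^(1/0.651) = (96/6.62)^1.536.
96/6.62 = 14.502; 14.502^1.536 ≈ 60.82 mb.
P_c = 1009 − 60.82 = 948.18 ≈ 948 mb.

948 mb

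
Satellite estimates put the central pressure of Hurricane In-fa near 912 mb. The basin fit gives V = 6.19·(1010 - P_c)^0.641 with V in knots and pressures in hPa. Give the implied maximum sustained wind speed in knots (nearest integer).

ΔP = 1010 − 912 = 98 mb.
98^0.641 ≈ 18.896.
V ≈ 6.19 × 18.896 ≈ 117.0 kt.

117 kt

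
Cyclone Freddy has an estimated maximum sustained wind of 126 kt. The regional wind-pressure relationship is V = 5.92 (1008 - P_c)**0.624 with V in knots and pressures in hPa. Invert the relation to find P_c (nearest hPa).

874 hPa

ΔP = (V / 5.92)^(1/0.624) = (126/5.92)^1.603.
126/5.92 = 21.284; 21.284^1.603 ≈ 134.36 hPa.
P_c = 1008 − 134.36 = 873.64 ≈ 874 hPa.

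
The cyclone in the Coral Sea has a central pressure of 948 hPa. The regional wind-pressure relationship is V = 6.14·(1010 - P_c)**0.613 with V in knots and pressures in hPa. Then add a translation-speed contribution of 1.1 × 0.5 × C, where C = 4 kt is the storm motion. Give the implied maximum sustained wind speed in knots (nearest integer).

79 kt

ΔP = 1010 − 948 = 62 hPa.
62^0.613 ≈ 12.553.
V ≈ 6.14 × 12.553 ≈ 77.1 kt.
Translation term: 1.1 × 0.5 × 4 = 2.2 kt.
Corrected V ≈ 79.3 kt → 79 kt.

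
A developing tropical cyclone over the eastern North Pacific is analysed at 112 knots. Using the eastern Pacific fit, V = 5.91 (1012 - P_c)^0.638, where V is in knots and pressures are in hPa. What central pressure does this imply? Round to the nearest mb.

ΔP = (V / 5.91)^(1/0.638) = (112/5.91)^1.567.
112/5.91 = 18.951; 18.951^1.567 ≈ 100.59 mb.
P_c = 1012 − 100.59 = 911.41 ≈ 911 mb.

911 mb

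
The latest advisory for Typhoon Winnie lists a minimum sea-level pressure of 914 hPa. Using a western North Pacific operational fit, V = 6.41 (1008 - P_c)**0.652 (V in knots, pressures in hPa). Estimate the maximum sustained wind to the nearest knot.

ΔP = 1008 − 914 = 94 hPa.
94^0.652 ≈ 19.341.
V ≈ 6.41 × 19.341 ≈ 124.0 kt.

124 kt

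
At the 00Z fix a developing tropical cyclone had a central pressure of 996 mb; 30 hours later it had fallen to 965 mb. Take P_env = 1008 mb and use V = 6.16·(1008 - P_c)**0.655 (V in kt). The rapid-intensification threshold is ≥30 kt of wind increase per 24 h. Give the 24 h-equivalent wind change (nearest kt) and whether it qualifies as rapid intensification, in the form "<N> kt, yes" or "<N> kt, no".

V₁: ΔP = 12, V ≈ 6.16 × 12^0.655 ≈ 31.36 kt.
V₂: ΔP = 43, V ≈ 6.16 × 43^0.655 ≈ 72.36 kt.
ΔV over 30 h = 41.00 kt → 24 h equivalent = 41.00 × 24/30 ≈ 32.80 kt.
33 kt ≥ 30 kt ⇒ rapid intensification.

33 kt, yes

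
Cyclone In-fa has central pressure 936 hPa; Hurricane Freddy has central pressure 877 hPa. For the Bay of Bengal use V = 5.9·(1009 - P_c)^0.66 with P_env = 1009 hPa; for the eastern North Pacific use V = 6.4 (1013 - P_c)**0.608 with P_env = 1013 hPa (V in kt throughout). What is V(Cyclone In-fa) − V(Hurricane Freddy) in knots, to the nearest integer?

Cyclone In-fa: ΔP = 73; V ≈ 5.9 × 73^0.66 ≈ 100.15 kt.
Hurricane Freddy: ΔP = 136; V ≈ 6.4 × 136^0.608 ≈ 126.87 kt.
Difference ≈ 100.15 − 126.87 = -26.72 → -27 kt.

-27 kt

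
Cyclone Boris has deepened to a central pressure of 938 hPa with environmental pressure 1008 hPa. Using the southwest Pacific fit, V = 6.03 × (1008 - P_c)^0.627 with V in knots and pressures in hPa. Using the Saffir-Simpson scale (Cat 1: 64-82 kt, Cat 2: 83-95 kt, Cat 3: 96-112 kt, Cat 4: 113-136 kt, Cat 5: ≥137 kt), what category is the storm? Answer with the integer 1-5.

2

ΔP = 1008 − 938 = 70 hPa.
V ≈ 6.03 × 70^0.627 = 6.03 × 14.35 ≈ 87 kt.
87 kt falls in the Category 2 band.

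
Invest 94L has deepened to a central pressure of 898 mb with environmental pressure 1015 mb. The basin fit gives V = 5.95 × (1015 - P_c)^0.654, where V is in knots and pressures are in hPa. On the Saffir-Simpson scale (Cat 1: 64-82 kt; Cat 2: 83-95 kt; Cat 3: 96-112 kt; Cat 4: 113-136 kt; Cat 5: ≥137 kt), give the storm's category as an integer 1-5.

ΔP = 1015 − 898 = 117 mb.
V ≈ 5.95 × 117^0.654 = 5.95 × 22.52 ≈ 134 kt.
134 kt falls in the Category 4 band.

4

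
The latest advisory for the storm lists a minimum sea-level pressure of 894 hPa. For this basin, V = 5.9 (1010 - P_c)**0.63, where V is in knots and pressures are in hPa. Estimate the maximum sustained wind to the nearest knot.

118 kt

ΔP = 1010 − 894 = 116 hPa.
116^0.63 ≈ 19.981.
V ≈ 5.9 × 19.981 ≈ 117.9 kt.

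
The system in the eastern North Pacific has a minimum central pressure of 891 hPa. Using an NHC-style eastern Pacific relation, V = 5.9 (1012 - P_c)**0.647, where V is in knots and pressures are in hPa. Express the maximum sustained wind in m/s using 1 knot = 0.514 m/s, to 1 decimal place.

ΔP = 1012 − 891 = 121 hPa.
V ≈ 5.9 × 121^0.647 = 5.9 × 22.262 ≈ 131.345 kt.
131.345 × 0.514 ≈ 67.51 m/s → 67.5 m/s.

67.5 m/s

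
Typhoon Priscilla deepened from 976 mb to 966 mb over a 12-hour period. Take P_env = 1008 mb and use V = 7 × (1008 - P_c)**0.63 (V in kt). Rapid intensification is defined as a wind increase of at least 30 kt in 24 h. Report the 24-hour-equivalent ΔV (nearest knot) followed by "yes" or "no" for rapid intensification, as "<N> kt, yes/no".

23 kt, no

V₁: ΔP = 32, V ≈ 7 × 32^0.63 ≈ 62.14 kt.
V₂: ΔP = 42, V ≈ 7 × 42^0.63 ≈ 73.75 kt.
ΔV over 12 h = 11.61 kt → 24 h equivalent = 11.61 × 24/12 ≈ 23.22 kt.
23 kt < 30 kt ⇒ not rapid intensification.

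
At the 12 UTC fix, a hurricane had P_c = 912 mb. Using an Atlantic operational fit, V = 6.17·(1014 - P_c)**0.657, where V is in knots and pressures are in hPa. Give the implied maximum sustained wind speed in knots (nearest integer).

ΔP = 1014 − 912 = 102 mb.
102^0.657 ≈ 20.876.
V ≈ 6.17 × 20.876 ≈ 128.8 kt.

129 kt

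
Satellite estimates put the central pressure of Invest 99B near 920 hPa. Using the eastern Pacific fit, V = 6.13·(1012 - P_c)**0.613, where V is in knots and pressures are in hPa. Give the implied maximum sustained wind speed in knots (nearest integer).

98 kt

ΔP = 1012 − 920 = 92 hPa.
92^0.613 ≈ 15.988.
V ≈ 6.13 × 15.988 ≈ 98.0 kt.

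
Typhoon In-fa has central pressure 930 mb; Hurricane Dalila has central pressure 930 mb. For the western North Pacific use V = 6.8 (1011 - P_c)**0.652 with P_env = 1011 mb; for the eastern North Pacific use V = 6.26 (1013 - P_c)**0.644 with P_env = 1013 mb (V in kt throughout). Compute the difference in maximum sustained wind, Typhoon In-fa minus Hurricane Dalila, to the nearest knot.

12 kt

Typhoon In-fa: ΔP = 81; V ≈ 6.8 × 81^0.652 ≈ 119.36 kt.
Hurricane Dalila: ΔP = 83; V ≈ 6.26 × 83^0.644 ≈ 107.76 kt.
Difference ≈ 119.36 − 107.76 = 11.60 → 12 kt.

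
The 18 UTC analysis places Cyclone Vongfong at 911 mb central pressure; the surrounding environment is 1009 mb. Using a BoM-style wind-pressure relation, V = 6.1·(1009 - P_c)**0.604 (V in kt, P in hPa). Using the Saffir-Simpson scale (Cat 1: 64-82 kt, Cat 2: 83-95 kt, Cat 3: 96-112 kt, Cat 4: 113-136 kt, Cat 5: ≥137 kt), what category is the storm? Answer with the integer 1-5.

ΔP = 1009 − 911 = 98 mb.
V ≈ 6.1 × 98^0.604 = 6.1 × 15.95 ≈ 97 kt.
97 kt falls in the Category 3 band.

3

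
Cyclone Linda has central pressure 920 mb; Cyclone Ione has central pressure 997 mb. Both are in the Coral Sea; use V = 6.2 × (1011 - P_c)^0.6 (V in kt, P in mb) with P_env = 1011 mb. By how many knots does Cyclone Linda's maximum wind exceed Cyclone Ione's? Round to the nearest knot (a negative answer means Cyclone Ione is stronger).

Cyclone Linda: ΔP = 91; V ≈ 6.2 × 91^0.6 ≈ 92.86 kt.
Cyclone Ione: ΔP = 14; V ≈ 6.2 × 14^0.6 ≈ 30.20 kt.
Difference ≈ 92.86 − 30.20 = 62.66 → 63 kt.

63 kt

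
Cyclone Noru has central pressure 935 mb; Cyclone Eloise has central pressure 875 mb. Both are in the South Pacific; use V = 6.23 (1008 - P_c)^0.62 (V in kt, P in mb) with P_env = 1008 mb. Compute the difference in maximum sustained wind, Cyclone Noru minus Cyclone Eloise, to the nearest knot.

-40 kt

Cyclone Noru: ΔP = 73; V ≈ 6.23 × 73^0.62 ≈ 89.07 kt.
Cyclone Eloise: ΔP = 133; V ≈ 6.23 × 133^0.62 ≈ 129.20 kt.
Difference ≈ 89.07 − 129.20 = -40.13 → -40 kt.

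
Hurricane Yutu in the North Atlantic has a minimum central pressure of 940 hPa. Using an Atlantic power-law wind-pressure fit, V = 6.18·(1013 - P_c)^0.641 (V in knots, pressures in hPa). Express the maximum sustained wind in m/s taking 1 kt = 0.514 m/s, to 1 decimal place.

49.7 m/s

ΔP = 1013 − 940 = 73 hPa.
V ≈ 6.18 × 73^0.641 = 6.18 × 15.646 ≈ 96.689 kt.
96.689 × 0.514 ≈ 49.70 m/s → 49.7 m/s.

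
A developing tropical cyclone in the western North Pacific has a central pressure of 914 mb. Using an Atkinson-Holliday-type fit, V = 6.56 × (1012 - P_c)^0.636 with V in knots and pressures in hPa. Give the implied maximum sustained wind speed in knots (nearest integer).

121 kt

ΔP = 1012 − 914 = 98 mb.
98^0.636 ≈ 18.468.
V ≈ 6.56 × 18.468 ≈ 121.2 kt.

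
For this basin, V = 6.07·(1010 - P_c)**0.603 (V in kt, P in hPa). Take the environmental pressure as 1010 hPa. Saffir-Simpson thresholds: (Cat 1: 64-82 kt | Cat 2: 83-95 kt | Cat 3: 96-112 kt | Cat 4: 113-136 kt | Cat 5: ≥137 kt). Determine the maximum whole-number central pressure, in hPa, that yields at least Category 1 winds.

Category 1 begins at V = 64 kt.
Required ΔP = (64/6.07)^(1/0.603) = 10.544^1.658 ≈ 49.72 hPa.
P_c ≤ 1010 − 49.72 = 960.28, so the highest integer P_c is 960 hPa.

960 hPa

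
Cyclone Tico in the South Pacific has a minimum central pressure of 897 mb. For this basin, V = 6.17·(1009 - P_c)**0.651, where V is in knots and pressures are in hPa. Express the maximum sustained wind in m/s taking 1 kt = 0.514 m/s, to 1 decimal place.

68.4 m/s

ΔP = 1009 − 897 = 112 mb.
V ≈ 6.17 × 112^0.651 = 6.17 × 21.579 ≈ 133.145 kt.
133.145 × 0.514 ≈ 68.44 m/s → 68.4 m/s.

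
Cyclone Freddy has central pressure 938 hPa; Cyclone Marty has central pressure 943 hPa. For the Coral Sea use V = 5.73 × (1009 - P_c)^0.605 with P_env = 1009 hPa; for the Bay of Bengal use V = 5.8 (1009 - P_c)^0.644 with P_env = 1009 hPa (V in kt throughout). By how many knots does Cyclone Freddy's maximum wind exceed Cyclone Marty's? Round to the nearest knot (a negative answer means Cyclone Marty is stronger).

-11 kt

Cyclone Freddy: ΔP = 71; V ≈ 5.73 × 71^0.605 ≈ 75.54 kt.
Cyclone Marty: ΔP = 66; V ≈ 5.8 × 66^0.644 ≈ 86.14 kt.
Difference ≈ 75.54 − 86.14 = -10.60 → -11 kt.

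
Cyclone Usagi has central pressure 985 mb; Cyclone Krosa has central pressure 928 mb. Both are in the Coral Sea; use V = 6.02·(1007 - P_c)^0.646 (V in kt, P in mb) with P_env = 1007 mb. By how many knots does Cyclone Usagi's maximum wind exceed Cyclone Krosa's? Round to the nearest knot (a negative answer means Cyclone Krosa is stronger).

Cyclone Usagi: ΔP = 22; V ≈ 6.02 × 22^0.646 ≈ 44.34 kt.
Cyclone Krosa: ΔP = 79; V ≈ 6.02 × 79^0.646 ≈ 101.27 kt.
Difference ≈ 44.34 − 101.27 = -56.93 → -57 kt.

-57 kt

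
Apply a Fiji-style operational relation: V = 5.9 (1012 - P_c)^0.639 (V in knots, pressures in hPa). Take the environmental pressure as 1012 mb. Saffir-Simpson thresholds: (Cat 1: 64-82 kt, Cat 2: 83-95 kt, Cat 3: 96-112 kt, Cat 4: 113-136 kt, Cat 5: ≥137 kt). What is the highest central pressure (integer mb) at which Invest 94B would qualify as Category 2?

949 mb

Category 2 begins at V = 83 kt.
Required ΔP = (83/5.9)^(1/0.639) = 14.068^1.565 ≈ 62.65 mb.
P_c ≤ 1012 − 62.65 = 949.35, so the highest integer P_c is 949 mb.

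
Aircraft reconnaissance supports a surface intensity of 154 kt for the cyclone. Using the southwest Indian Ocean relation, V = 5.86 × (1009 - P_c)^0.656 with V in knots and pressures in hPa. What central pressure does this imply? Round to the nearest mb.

863 mb

ΔP = (V / 5.86)^(1/0.656) = (154/5.86)^1.524.
154/5.86 = 26.280; 26.280^1.524 ≈ 145.90 mb.
P_c = 1009 − 145.90 = 863.10 ≈ 863 mb.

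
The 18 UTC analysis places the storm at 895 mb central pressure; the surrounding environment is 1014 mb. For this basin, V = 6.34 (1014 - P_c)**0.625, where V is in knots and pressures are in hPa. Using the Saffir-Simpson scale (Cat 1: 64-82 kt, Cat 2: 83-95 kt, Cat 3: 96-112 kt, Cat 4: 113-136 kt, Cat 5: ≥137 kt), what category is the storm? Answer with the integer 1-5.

4

ΔP = 1014 − 895 = 119 mb.
V ≈ 6.34 × 119^0.625 = 6.34 × 19.83 ≈ 126 kt.
126 kt falls in the Category 4 band.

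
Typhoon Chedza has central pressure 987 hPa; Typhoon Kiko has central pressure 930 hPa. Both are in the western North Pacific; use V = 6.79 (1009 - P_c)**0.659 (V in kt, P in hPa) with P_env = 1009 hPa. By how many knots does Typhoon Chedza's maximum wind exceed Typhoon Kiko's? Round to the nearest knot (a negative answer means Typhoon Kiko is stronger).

Typhoon Chedza: ΔP = 22; V ≈ 6.79 × 22^0.659 ≈ 52.06 kt.
Typhoon Kiko: ΔP = 79; V ≈ 6.79 × 79^0.659 ≈ 120.89 kt.
Difference ≈ 52.06 − 120.89 = -68.83 → -69 kt.

-69 kt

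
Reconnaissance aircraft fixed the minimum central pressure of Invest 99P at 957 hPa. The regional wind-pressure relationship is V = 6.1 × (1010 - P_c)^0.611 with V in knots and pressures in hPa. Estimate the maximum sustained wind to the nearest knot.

69 kt

ΔP = 1010 − 957 = 53 hPa.
53^0.611 ≈ 11.312.
V ≈ 6.1 × 11.312 ≈ 69.0 kt.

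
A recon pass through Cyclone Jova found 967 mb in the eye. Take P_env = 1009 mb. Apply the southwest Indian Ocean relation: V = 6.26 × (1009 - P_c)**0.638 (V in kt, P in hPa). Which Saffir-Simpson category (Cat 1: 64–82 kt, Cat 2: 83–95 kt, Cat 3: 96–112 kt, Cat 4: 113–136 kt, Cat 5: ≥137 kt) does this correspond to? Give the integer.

1

ΔP = 1009 − 967 = 42 mb.
V ≈ 6.26 × 42^0.638 = 6.26 × 10.86 ≈ 68 kt.
68 kt falls in the Category 1 band.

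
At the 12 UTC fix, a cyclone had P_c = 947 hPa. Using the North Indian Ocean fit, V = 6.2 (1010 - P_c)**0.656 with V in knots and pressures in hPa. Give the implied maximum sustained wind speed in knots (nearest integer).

94 kt

ΔP = 1010 − 947 = 63 hPa.
63^0.656 ≈ 15.148.
V ≈ 6.2 × 15.148 ≈ 93.9 kt.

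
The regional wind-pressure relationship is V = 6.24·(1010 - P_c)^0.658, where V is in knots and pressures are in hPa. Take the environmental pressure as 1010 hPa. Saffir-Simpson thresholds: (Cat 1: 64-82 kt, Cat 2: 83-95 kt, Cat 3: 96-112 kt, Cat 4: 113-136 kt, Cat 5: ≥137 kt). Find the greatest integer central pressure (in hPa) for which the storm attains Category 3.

Category 3 begins at V = 96 kt.
Required ΔP = (96/6.24)^(1/0.658) = 15.385^1.520 ≈ 63.69 hPa.
P_c ≤ 1010 − 63.69 = 946.31, so the highest integer P_c is 946 hPa.

946 hPa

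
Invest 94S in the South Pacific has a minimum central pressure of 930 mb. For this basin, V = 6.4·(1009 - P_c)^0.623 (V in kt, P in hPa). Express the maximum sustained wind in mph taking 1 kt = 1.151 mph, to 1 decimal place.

ΔP = 1009 − 930 = 79 mb.
V ≈ 6.4 × 79^0.623 = 6.4 × 15.213 ≈ 97.365 kt.
97.365 × 1.151 ≈ 112.07 mph → 112.1 mph.

112.1 mph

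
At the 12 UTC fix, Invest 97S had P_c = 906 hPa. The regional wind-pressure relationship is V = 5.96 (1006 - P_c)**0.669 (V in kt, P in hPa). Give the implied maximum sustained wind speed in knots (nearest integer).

130 kt

ΔP = 1006 − 906 = 100 hPa.
100^0.669 ≈ 21.777.
V ≈ 5.96 × 21.777 ≈ 129.8 kt.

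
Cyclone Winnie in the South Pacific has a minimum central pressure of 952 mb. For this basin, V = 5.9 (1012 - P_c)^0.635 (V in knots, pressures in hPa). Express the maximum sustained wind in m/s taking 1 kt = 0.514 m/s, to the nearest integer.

41 m/s

ΔP = 1012 − 952 = 60 mb.
V ≈ 5.9 × 60^0.635 = 5.9 × 13.463 ≈ 79.429 kt.
79.429 × 0.514 ≈ 40.83 m/s → 41 m/s.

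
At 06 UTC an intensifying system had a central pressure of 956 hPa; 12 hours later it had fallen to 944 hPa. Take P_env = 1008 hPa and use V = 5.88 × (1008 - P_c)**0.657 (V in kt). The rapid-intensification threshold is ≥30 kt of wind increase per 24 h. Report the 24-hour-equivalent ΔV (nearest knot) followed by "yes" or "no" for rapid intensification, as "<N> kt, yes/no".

V₁: ΔP = 52, V ≈ 5.88 × 52^0.657 ≈ 78.85 kt.
V₂: ΔP = 64, V ≈ 5.88 × 64^0.657 ≈ 90.37 kt.
ΔV over 12 h = 11.52 kt → 24 h equivalent = 11.52 × 24/12 ≈ 23.04 kt.
23 kt < 30 kt ⇒ not rapid intensification.

23 kt, no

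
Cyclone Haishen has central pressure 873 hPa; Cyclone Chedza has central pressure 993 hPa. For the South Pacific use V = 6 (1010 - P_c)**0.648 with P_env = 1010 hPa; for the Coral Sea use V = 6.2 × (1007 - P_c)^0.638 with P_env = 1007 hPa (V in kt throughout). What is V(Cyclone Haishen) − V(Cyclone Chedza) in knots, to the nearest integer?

112 kt

Cyclone Haishen: ΔP = 137; V ≈ 6 × 137^0.648 ≈ 145.46 kt.
Cyclone Chedza: ΔP = 14; V ≈ 6.2 × 14^0.638 ≈ 33.39 kt.
Difference ≈ 145.46 − 33.39 = 112.07 → 112 kt.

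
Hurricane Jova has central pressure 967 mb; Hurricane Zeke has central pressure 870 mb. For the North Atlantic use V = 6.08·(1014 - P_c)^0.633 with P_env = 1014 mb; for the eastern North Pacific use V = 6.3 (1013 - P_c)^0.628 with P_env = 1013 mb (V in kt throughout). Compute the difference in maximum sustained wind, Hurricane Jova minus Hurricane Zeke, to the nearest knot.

Hurricane Jova: ΔP = 47; V ≈ 6.08 × 47^0.633 ≈ 69.56 kt.
Hurricane Zeke: ΔP = 143; V ≈ 6.3 × 143^0.628 ≈ 142.20 kt.
Difference ≈ 69.56 − 142.20 = -72.64 → -73 kt.

-73 kt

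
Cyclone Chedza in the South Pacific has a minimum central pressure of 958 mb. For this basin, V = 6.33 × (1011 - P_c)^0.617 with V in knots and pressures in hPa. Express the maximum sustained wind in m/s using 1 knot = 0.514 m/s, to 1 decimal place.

37.7 m/s

ΔP = 1011 − 958 = 53 mb.
V ≈ 6.33 × 53^0.617 = 6.33 × 11.585 ≈ 73.330 kt.
73.330 × 0.514 ≈ 37.69 m/s → 37.7 m/s.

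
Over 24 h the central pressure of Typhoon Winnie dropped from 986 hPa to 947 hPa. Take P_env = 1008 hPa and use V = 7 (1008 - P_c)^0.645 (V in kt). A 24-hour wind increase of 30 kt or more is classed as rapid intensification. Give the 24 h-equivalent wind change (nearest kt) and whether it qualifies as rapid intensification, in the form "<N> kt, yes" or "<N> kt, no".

V₁: ΔP = 22, V ≈ 7 × 22^0.645 ≈ 51.40 kt.
V₂: ΔP = 61, V ≈ 7 × 61^0.645 ≈ 99.23 kt.
ΔV over 24 h = 47.83 kt → 24 h equivalent = 47.83 × 24/24 ≈ 47.83 kt.
48 kt ≥ 30 kt ⇒ rapid intensification.

48 kt, yes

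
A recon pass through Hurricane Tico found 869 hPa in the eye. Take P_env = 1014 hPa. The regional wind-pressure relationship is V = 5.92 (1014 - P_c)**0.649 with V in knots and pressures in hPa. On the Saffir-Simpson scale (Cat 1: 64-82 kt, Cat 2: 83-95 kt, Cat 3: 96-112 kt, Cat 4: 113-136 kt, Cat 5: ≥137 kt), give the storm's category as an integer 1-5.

5

ΔP = 1014 − 869 = 145 hPa.
V ≈ 5.92 × 145^0.649 = 5.92 × 25.28 ≈ 150 kt.
150 kt falls in the Category 5 band.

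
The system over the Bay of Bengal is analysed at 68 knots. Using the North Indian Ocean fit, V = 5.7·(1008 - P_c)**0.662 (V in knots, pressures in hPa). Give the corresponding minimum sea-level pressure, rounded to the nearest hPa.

966 hPa

ΔP = (V / 5.7)^(1/0.662) = (68/5.7)^1.511.
68/5.7 = 11.930; 11.930^1.511 ≈ 42.30 hPa.
P_c = 1008 − 42.30 = 965.70 ≈ 966 hPa.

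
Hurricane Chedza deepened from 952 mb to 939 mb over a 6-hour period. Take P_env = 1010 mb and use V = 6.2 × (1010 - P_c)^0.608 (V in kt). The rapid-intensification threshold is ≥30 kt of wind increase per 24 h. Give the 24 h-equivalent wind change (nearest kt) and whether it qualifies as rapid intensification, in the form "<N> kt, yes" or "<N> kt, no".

38 kt, yes

V₁: ΔP = 58, V ≈ 6.2 × 58^0.608 ≈ 73.21 kt.
V₂: ΔP = 71, V ≈ 6.2 × 71^0.608 ≈ 82.79 kt.
ΔV over 6 h = 9.58 kt → 24 h equivalent = 9.58 × 24/6 ≈ 38.32 kt.
38 kt ≥ 30 kt ⇒ rapid intensification.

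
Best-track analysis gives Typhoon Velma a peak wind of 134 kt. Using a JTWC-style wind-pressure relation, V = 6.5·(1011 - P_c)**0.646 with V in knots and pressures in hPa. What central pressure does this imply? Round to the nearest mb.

ΔP = (V / 6.5)^(1/0.646) = (134/6.5)^1.548.
134/6.5 = 20.615; 20.615^1.548 ≈ 108.23 mb.
P_c = 1011 − 108.23 = 902.77 ≈ 903 mb.

903 mb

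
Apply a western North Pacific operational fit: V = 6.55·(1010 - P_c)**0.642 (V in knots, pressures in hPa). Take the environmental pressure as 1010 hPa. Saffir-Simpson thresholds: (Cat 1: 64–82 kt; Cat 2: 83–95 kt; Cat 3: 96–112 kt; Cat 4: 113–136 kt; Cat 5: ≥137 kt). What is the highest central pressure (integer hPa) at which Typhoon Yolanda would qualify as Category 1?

975 hPa

Category 1 begins at V = 64 kt.
Required ΔP = (64/6.55)^(1/0.642) = 9.771^1.558 ≈ 34.83 hPa.
P_c ≤ 1010 − 34.83 = 975.17, so the highest integer P_c is 975 hPa.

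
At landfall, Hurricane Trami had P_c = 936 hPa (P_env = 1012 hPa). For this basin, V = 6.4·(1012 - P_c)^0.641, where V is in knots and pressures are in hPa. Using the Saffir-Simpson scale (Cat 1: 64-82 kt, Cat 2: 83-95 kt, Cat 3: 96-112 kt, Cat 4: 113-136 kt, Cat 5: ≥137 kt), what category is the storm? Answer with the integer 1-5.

3

ΔP = 1012 − 936 = 76 hPa.
V ≈ 6.4 × 76^0.641 = 6.4 × 16.05 ≈ 103 kt.
103 kt falls in the Category 3 band.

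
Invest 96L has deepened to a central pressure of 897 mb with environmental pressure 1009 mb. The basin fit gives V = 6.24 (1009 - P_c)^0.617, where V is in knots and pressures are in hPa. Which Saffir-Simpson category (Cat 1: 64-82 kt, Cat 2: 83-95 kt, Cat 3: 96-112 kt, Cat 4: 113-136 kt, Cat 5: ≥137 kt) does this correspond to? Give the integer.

ΔP = 1009 − 897 = 112 mb.
V ≈ 6.24 × 112^0.617 = 6.24 × 18.38 ≈ 115 kt.
115 kt falls in the Category 4 band.

4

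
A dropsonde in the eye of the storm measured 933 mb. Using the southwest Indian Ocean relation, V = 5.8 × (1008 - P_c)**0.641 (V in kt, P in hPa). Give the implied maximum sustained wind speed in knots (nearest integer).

ΔP = 1008 − 933 = 75 mb.
75^0.641 ≈ 15.919.
V ≈ 5.8 × 15.919 ≈ 92.3 kt.

92 kt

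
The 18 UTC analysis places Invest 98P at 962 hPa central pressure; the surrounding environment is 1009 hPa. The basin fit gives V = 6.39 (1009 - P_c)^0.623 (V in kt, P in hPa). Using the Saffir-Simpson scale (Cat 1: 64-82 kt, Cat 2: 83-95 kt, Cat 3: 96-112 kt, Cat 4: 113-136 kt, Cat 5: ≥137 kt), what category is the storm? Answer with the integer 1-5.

ΔP = 1009 − 962 = 47 hPa.
V ≈ 6.39 × 47^0.623 = 6.39 × 11.01 ≈ 70 kt.
70 kt falls in the Category 1 band.

1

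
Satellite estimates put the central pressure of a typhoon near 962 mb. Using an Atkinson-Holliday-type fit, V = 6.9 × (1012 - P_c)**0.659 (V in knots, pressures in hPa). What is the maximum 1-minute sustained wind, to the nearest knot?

91 kt

ΔP = 1012 − 962 = 50 mb.
50^0.659 ≈ 13.171.
V ≈ 6.9 × 13.171 ≈ 90.9 kt.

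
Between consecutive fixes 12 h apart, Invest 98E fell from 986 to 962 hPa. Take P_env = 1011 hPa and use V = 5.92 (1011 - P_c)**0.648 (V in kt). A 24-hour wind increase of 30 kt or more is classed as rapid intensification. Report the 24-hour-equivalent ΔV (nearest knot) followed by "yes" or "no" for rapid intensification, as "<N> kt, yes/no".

V₁: ΔP = 25, V ≈ 5.92 × 25^0.648 ≈ 47.66 kt.
V₂: ΔP = 49, V ≈ 5.92 × 49^0.648 ≈ 73.72 kt.
ΔV over 12 h = 26.06 kt → 24 h equivalent = 26.06 × 24/12 ≈ 52.12 kt.
52 kt ≥ 30 kt ⇒ rapid intensification.

52 kt, yes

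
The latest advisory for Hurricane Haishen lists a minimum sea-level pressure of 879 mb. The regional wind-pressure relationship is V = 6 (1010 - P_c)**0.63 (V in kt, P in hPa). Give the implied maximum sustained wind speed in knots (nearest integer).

ΔP = 1010 − 879 = 131 mb.
131^0.63 ≈ 21.572.
V ≈ 6 × 21.572 ≈ 129.4 kt.

129 kt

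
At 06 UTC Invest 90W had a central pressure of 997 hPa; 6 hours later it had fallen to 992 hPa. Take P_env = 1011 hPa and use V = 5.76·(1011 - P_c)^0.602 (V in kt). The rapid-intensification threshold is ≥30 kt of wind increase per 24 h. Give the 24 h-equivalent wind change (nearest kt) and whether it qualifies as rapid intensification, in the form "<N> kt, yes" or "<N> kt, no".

V₁: ΔP = 14, V ≈ 5.76 × 14^0.602 ≈ 28.21 kt.
V₂: ΔP = 19, V ≈ 5.76 × 19^0.602 ≈ 33.90 kt.
ΔV over 6 h = 5.69 kt → 24 h equivalent = 5.69 × 24/6 ≈ 22.76 kt.
23 kt < 30 kt ⇒ not rapid intensification.

23 kt, no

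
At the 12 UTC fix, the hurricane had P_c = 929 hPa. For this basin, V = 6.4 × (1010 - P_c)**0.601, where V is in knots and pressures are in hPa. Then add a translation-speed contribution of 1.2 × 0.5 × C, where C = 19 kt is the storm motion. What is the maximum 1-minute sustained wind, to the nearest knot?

ΔP = 1010 − 929 = 81 hPa.
81^0.601 ≈ 14.028.
V ≈ 6.4 × 14.028 ≈ 89.8 kt.
Translation term: 1.2 × 0.5 × 19 = 11.4 kt.
Corrected V ≈ 101.2 kt → 101 kt.

101 kt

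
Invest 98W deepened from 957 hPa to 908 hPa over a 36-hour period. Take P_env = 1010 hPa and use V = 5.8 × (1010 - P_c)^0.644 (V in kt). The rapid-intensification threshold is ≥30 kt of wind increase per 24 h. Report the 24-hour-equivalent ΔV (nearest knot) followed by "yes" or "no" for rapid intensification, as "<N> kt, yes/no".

V₁: ΔP = 53, V ≈ 5.8 × 53^0.644 ≈ 74.79 kt.
V₂: ΔP = 102, V ≈ 5.8 × 102^0.644 ≈ 114.02 kt.
ΔV over 36 h = 39.23 kt → 24 h equivalent = 39.23 × 24/36 ≈ 26.15 kt.
26 kt < 30 kt ⇒ not rapid intensification.

26 kt, no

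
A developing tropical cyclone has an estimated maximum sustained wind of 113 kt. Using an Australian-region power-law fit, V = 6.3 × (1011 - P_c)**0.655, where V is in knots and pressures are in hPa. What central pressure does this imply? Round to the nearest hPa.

ΔP = (V / 6.3)^(1/0.655) = (113/6.3)^1.527.
113/6.3 = 17.937; 17.937^1.527 ≈ 82.05 hPa.
P_c = 1011 − 82.05 = 928.95 ≈ 929 hPa.

929 hPa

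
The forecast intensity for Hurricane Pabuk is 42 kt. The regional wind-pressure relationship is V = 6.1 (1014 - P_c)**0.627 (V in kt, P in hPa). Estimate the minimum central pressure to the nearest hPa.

992 hPa

ΔP = (V / 6.1)^(1/0.627) = (42/6.1)^1.595.
42/6.1 = 6.885; 6.885^1.595 ≈ 21.70 hPa.
P_c = 1014 − 21.70 = 992.30 ≈ 992 hPa.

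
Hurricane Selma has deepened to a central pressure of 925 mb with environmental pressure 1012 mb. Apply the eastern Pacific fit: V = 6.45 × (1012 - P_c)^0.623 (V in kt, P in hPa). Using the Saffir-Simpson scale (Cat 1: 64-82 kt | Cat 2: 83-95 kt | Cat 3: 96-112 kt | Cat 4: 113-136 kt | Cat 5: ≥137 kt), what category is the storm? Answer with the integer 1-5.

ΔP = 1012 − 925 = 87 mb.
V ≈ 6.45 × 87^0.623 = 6.45 × 16.16 ≈ 104 kt.
104 kt falls in the Category 3 band.

3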